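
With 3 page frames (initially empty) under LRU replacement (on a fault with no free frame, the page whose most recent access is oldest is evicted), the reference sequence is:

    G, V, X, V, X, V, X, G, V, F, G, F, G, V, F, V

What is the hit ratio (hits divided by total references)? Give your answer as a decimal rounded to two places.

G → fault, frames {G}
V → fault, frames {G,V}
X → fault, frames {G,V,X}
V → hit
X → hit
V → hit
X → hit
G → hit
V → hit
F → fault, evict X, frames {G,V,F}
G → hit
F → hit
G → hit
V → hit
F → hit
V → hit
Hits: 12 of 16 references → 12/16 = 0.7500.

0.75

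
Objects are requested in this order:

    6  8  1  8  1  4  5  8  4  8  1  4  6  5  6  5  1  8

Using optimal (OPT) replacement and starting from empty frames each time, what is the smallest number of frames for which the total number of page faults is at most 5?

f=1: 18 faults
f=2: 11 faults
f=3: 8 faults
f=4: 6 faults
f=5: 5 faults
Smallest f with faults ≤ 5 is 5.

5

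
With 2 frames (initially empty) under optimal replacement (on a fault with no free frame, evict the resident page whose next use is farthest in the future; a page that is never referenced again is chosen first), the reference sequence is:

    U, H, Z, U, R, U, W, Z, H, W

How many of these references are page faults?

U -> miss, frames [U]
H -> miss, frames [U, H]
Z -> miss, evict H, frames [U, Z]
U -> hit
R -> miss, evict Z, frames [U, R]
U -> hit
W -> miss, evict R, frames [U, W]
Z -> miss, evict U, frames [W, Z]
H -> miss, evict Z, frames [W, H]
W -> hit
Page faults: 7.

7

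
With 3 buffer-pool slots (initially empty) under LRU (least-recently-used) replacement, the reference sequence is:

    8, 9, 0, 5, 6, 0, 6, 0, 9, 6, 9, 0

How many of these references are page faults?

6

8 -> fault, frames (8)
9 -> fault, frames (8 9)
0 -> fault, frames (8 9 0)
5 -> fault, evict 8, frames (9 0 5)
6 -> fault, evict 9, frames (0 5 6)
0 -> hit
6 -> hit
0 -> hit
9 -> fault, evict 5, frames (6 0 9)
6 -> hit
9 -> hit
0 -> hit
Page faults: 6.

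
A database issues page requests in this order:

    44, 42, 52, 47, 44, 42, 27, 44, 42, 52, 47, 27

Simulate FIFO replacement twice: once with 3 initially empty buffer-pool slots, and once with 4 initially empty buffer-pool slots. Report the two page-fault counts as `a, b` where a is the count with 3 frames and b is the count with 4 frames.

3 frames: F F F F F F F . . F F . → 9 faults.
4 frames: F F F F . . F F F F F F → 10 faults.
10 > 9: adding a frame increased faults — Belady's anomaly.

9, 10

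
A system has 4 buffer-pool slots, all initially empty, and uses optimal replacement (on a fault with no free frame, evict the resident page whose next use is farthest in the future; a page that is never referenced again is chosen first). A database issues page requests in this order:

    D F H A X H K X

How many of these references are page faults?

6

D → miss, frames [D]
F → miss, frames [D, F]
H → miss, frames [D, F, H]
A → miss, frames [D, F, H, A]
X → miss, evict A, frames [D, F, H, X]
H → hit
K → miss, evict H, frames [D, F, X, K]
X → hit
Page faults: 6.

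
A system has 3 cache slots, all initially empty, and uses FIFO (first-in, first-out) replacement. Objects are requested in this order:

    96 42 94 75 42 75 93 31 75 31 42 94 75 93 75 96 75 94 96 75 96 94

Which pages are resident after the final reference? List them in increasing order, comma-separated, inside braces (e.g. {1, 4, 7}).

{75, 94, 96}

96: fault, frames [96]
42: fault, frames [96, 42]
94: fault, frames [96, 42, 94]
75: fault, evict 96, frames [42, 94, 75]
42: hit
75: hit
93: fault, evict 42, frames [94, 75, 93]
31: fault, evict 94, frames [75, 93, 31]
75: hit
31: hit
42: fault, evict 75, frames [93, 31, 42]
94: fault, evict 93, frames [31, 42, 94]
75: fault, evict 31, frames [42, 94, 75]
93: fault, evict 42, frames [94, 75, 93]
75: hit
96: fault, evict 94, frames [75, 93, 96]
75: hit
94: fault, evict 75, frames [93, 96, 94]
96: hit
75: fault, evict 93, frames [96, 94, 75]
96: hit
94: hit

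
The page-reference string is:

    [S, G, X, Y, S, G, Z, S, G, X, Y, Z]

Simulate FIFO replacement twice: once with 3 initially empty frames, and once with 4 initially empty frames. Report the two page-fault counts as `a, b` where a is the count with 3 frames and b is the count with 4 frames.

3 frames: F F F F F F F . . F F . → 9 faults.
4 frames: F F F F . . F F F F F F → 10 faults.
10 > 9: adding a frame increased faults — Belady's anomaly.

9, 10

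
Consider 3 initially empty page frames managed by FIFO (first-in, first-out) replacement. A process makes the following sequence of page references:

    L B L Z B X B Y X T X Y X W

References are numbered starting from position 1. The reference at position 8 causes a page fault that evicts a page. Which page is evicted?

B

pos 1: L → miss, frames [L]
pos 2: B → miss, frames [L, B]
pos 3: L → hit
pos 4: Z → miss, frames [L, B, Z]
pos 5: B → hit
pos 6: X → miss, evict L, frames [B, Z, X]
pos 7: B → hit
pos 8: Y → miss, evict B, frames [Z, X, Y]
At position 8, page B is evicted.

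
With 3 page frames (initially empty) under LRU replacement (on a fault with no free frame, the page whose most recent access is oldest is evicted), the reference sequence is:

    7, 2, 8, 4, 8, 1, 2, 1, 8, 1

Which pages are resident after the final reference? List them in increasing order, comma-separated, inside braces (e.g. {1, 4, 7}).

7: fault, frames (7)
2: fault, frames (7 2)
8: fault, frames (7 2 8)
4: fault, evict 7, frames (2 8 4)
8: hit
1: fault, evict 2, frames (4 8 1)
2: fault, evict 4, frames (8 1 2)
1: hit
8: hit
1: hit

{1, 2, 8}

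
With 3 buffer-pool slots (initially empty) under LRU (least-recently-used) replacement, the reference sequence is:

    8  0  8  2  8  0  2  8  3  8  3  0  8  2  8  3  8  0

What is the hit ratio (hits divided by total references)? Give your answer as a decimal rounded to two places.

8 -> fault, frames [8]
0 -> fault, frames [8, 0]
8 -> hit
2 -> fault, frames [0, 8, 2]
8 -> hit
0 -> hit
2 -> hit
8 -> hit
3 -> fault, evict 0, frames [2, 8, 3]
8 -> hit
3 -> hit
0 -> fault, evict 2, frames [8, 3, 0]
8 -> hit
2 -> fault, evict 3, frames [0, 8, 2]
8 -> hit
3 -> fault, evict 0, frames [2, 8, 3]
8 -> hit
0 -> fault, evict 2, frames [3, 8, 0]
Hits: 10 of 18 references → 10/18 = 0.5556.

0.56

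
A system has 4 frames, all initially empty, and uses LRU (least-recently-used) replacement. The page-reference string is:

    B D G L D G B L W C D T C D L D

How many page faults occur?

B -> fault, frames (B)
D -> fault, frames (B D)
G -> fault, frames (B D G)
L -> fault, frames (B D G L)
D -> hit
G -> hit
B -> hit
L -> hit
W -> fault, evict D, frames (G B L W)
C -> fault, evict G, frames (B L W C)
D -> fault, evict B, frames (L W C D)
T -> fault, evict L, frames (W C D T)
C -> hit
D -> hit
L -> fault, evict W, frames (T C D L)
D -> hit
Page faults: 9.

9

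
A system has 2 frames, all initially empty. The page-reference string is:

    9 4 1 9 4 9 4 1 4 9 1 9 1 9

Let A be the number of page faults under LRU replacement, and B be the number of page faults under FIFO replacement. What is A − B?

Under LRU: F F F F F . . F . F F . . . → 8 faults.
Under FIFO: F F F F F . . F . F . . . . → 7 faults.
A − B = 8 − 7 = 1.

1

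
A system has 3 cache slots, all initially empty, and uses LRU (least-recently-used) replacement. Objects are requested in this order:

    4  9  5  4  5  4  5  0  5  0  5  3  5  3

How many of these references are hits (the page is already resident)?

4 -> fault, frames {4}
9 -> fault, frames {4,9}
5 -> fault, frames {4,9,5}
4 -> hit
5 -> hit
4 -> hit
5 -> hit
0 -> fault, evict 9, frames {4,5,0}
5 -> hit
0 -> hit
5 -> hit
3 -> fault, evict 4, frames {0,5,3}
5 -> hit
3 -> hit
Hits: 9.

9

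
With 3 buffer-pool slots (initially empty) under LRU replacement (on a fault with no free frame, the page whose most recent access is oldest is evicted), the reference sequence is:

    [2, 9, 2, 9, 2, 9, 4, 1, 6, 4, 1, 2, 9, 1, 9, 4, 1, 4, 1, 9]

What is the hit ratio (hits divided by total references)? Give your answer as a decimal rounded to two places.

2 → miss, frames (2)
9 → miss, frames (2 9)
2 → hit
9 → hit
2 → hit
9 → hit
4 → miss, frames (2 9 4)
1 → miss, evict 2, frames (9 4 1)
6 → miss, evict 9, frames (4 1 6)
4 → hit
1 → hit
2 → miss, evict 6, frames (4 1 2)
9 → miss, evict 4, frames (1 2 9)
1 → hit
9 → hit
4 → miss, evict 2, frames (1 9 4)
1 → hit
4 → hit
1 → hit
9 → hit
Hits: 12 of 20 references → 12/20 = 0.6000.

0.60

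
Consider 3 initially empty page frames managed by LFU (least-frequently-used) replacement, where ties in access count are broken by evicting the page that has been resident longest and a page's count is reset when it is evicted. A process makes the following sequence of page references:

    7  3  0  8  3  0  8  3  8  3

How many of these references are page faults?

4

7 → fault, frames (7)
3 → fault, frames (7 3)
0 → fault, frames (7 3 0)
8 → fault, evict 7, frames (3 0 8)
3 → hit
0 → hit
8 → hit
3 → hit
8 → hit
3 → hit
Page faults: 4.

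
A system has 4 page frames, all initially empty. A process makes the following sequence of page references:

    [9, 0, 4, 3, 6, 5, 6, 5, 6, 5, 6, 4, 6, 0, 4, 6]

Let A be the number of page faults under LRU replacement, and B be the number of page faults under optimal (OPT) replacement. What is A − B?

Under LRU: F F F F F F . . . . . . . F . . → 7 faults.
Under OPT: F F F F F F . . . . . . . . . . → 6 faults.
A − B = 7 − 6 = 1.

1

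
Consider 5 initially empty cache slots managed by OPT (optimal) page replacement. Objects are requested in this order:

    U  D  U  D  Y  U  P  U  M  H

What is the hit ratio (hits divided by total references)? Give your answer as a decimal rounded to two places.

0.40

U: fault, frames {U}
D: fault, frames {U,D}
U: hit
D: hit
Y: fault, frames {U,D,Y}
U: hit
P: fault, frames {U,D,Y,P}
U: hit
M: fault, frames {U,D,Y,P,M}
H: fault, evict M, frames {U,D,Y,P,H}
Hits: 4 of 10 references → 4/10 = 0.4000.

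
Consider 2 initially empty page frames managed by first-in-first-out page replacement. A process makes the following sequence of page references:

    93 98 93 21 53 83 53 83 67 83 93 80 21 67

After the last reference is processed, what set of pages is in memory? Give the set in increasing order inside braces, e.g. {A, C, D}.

93 -> fault, frames {93}
98 -> fault, frames {93,98}
93 -> hit
21 -> fault, evict 93, frames {98,21}
53 -> fault, evict 98, frames {21,53}
83 -> fault, evict 21, frames {53,83}
53 -> hit
83 -> hit
67 -> fault, evict 53, frames {83,67}
83 -> hit
93 -> fault, evict 83, frames {67,93}
80 -> fault, evict 67, frames {93,80}
21 -> fault, evict 93, frames {80,21}
67 -> fault, evict 80, frames {21,67}

{21, 67}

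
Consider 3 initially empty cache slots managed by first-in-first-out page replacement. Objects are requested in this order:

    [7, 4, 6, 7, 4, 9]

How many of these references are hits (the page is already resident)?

7 → fault, frames [7]
4 → fault, frames [7, 4]
6 → fault, frames [7, 4, 6]
7 → hit
4 → hit
9 → fault, evict 7, frames [4, 6, 9]
Hits: 2.

2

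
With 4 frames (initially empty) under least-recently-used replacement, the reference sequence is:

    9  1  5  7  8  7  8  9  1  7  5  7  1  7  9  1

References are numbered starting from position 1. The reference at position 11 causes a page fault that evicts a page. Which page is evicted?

8

pos 1: 9 -> fault, frames {9}
pos 2: 1 -> fault, frames {9,1}
pos 3: 5 -> fault, frames {9,1,5}
pos 4: 7 -> fault, frames {9,1,5,7}
pos 5: 8 -> fault, evict 9, frames {1,5,7,8}
pos 6: 7 -> hit
pos 7: 8 -> hit
pos 8: 9 -> fault, evict 1, frames {5,7,8,9}
pos 9: 1 -> fault, evict 5, frames {7,8,9,1}
pos 10: 7 -> hit
pos 11: 5 -> fault, evict 8, frames {9,1,7,5}
At position 11, page 8 is evicted.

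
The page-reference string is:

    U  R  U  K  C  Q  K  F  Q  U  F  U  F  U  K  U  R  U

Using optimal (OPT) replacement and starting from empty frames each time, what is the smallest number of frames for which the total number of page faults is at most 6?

f=1: 18 faults
f=2: 9 faults
f=3: 8 faults
f=4: 7 faults
f=5: 6 faults
f=6: 6 faults
Smallest f with faults ≤ 6 is 5.

5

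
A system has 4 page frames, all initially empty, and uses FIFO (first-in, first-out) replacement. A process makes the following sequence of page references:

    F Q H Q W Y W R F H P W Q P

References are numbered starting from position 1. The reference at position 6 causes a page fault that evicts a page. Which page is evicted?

pos 1: F -> fault, frames (F)
pos 2: Q -> fault, frames (F Q)
pos 3: H -> fault, frames (F Q H)
pos 4: Q -> hit
pos 5: W -> fault, frames (F Q H W)
pos 6: Y -> fault, evict F, frames (Q H W Y)
At position 6, page F is evicted.

F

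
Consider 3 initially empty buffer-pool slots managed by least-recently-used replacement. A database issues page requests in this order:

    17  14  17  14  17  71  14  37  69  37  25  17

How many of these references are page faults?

17: miss, frames [17]
14: miss, frames [17, 14]
17: hit
14: hit
17: hit
71: miss, frames [14, 17, 71]
14: hit
37: miss, evict 17, frames [71, 14, 37]
69: miss, evict 71, frames [14, 37, 69]
37: hit
25: miss, evict 14, frames [69, 37, 25]
17: miss, evict 69, frames [37, 25, 17]
Page faults: 7.

7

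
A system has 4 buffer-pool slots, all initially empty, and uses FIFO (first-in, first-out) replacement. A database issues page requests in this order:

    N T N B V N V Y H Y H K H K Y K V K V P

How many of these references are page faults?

N → fault, frames [N]
T → fault, frames [N, T]
N → hit
B → fault, frames [N, T, B]
V → fault, frames [N, T, B, V]
N → hit
V → hit
Y → fault, evict N, frames [T, B, V, Y]
H → fault, evict T, frames [B, V, Y, H]
Y → hit
H → hit
K → fault, evict B, frames [V, Y, H, K]
H → hit
K → hit
Y → hit
K → hit
V → hit
K → hit
V → hit
P → fault, evict V, frames [Y, H, K, P]
Page faults: 8.

8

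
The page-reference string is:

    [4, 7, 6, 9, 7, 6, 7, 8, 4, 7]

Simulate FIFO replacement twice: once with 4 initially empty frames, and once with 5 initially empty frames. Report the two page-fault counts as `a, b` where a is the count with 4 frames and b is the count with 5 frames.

7, 5

4 frames: F F F F . . . F F F → 7 faults.
5 frames: F F F F . . . F . . → 5 faults.
5 < 7: adding a frame reduced faults, as is typical.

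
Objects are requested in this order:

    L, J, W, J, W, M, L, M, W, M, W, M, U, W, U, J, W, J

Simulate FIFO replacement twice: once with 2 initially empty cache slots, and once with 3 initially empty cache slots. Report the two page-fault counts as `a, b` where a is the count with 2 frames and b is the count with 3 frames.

10, 8

2 frames: F F F . . F F . F F . . F F . F . . → 10 faults.
3 frames: F F F . . F F . . . . . F F . F . . → 8 faults.
8 < 10: adding a frame reduced faults, as is typical.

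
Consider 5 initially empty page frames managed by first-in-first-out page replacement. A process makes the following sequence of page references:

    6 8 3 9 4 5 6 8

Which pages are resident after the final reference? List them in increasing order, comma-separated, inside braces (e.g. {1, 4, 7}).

6 → miss, frames [6]
8 → miss, frames [6, 8]
3 → miss, frames [6, 8, 3]
9 → miss, frames [6, 8, 3, 9]
4 → miss, frames [6, 8, 3, 9, 4]
5 → miss, evict 6, frames [8, 3, 9, 4, 5]
6 → miss, evict 8, frames [3, 9, 4, 5, 6]
8 → miss, evict 3, frames [9, 4, 5, 6, 8]

{4, 5, 6, 8, 9}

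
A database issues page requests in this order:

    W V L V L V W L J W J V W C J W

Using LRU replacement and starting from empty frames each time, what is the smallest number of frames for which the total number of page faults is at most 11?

3

f=1: 16 faults
f=2: 12 faults
f=3: 7 faults
f=4: 5 faults
f=5: 5 faults
Smallest f with faults ≤ 11 is 3.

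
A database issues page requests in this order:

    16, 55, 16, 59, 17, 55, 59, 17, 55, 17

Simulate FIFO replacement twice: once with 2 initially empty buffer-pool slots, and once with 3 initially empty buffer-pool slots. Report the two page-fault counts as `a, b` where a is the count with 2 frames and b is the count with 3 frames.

2 frames: F F . F F F F F F . → 8 faults.
3 frames: F F . F F . . . . . → 4 faults.
4 < 8: adding a frame reduced faults, as is typical.

8, 4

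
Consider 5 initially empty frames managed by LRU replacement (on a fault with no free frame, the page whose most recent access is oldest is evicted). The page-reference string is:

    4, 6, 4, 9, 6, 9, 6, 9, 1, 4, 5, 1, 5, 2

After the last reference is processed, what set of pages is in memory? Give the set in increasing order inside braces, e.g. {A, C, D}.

{1, 2, 4, 5, 9}

4: miss, frames [4]
6: miss, frames [4, 6]
4: hit
9: miss, frames [6, 4, 9]
6: hit
9: hit
6: hit
9: hit
1: miss, frames [4, 6, 9, 1]
4: hit
5: miss, frames [6, 9, 1, 4, 5]
1: hit
5: hit
2: miss, evict 6, frames [9, 4, 1, 5, 2]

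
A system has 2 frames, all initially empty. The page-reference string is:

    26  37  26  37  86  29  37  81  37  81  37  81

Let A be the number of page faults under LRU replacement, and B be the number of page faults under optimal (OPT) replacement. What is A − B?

Under LRU: F F . . F F F F . . . . → 6 faults.
Under OPT: F F . . F F . F . . . . → 5 faults.
A − B = 6 − 5 = 1.

1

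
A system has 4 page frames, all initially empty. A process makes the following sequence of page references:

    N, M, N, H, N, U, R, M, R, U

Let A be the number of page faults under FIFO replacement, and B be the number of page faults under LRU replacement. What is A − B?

-1

Under FIFO: F F . F . F F . . . → 5 faults.
Under LRU: F F . F . F F F . . → 6 faults.
A − B = 5 − 6 = -1.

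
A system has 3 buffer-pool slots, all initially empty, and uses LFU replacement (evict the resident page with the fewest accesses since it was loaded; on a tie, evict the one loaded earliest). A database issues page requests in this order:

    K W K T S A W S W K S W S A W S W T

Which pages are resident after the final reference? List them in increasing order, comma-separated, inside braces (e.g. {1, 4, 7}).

{S, T, W}

K → fault, frames [K]
W → fault, frames [K, W]
K → hit
T → fault, frames [K, W, T]
S → fault, evict W, frames [K, T, S]
A → fault, evict T, frames [K, S, A]
W → fault, evict S, frames [K, A, W]
S → fault, evict A, frames [K, W, S]
W → hit
K → hit
S → hit
W → hit
S → hit
A → fault, evict K, frames [W, S, A]
W → hit
S → hit
W → hit
T → fault, evict A, frames [W, S, T]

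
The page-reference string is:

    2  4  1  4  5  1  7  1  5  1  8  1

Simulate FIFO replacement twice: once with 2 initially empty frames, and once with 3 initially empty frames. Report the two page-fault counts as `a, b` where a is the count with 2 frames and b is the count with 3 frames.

2 frames: F F F . F . F F F . F F → 9 faults.
3 frames: F F F . F . F . . . F F → 7 faults.
7 < 9: adding a frame reduced faults, as is typical.

9, 7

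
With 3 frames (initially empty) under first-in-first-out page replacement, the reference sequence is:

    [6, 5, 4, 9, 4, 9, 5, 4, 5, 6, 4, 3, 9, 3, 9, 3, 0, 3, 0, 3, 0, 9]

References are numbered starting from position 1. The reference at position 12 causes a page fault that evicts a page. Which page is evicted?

4

pos 1: 6 → miss, frames {6}
pos 2: 5 → miss, frames {6,5}
pos 3: 4 → miss, frames {6,5,4}
pos 4: 9 → miss, evict 6, frames {5,4,9}
pos 5: 4 → hit
pos 6: 9 → hit
pos 7: 5 → hit
pos 8: 4 → hit
pos 9: 5 → hit
pos 10: 6 → miss, evict 5, frames {4,9,6}
pos 11: 4 → hit
pos 12: 3 → miss, evict 4, frames {9,6,3}
At position 12, page 4 is evicted.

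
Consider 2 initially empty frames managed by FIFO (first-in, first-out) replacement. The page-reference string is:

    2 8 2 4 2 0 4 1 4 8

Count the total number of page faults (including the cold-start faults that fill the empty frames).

8

2 → fault, frames (2)
8 → fault, frames (2 8)
2 → hit
4 → fault, evict 2, frames (8 4)
2 → fault, evict 8, frames (4 2)
0 → fault, evict 4, frames (2 0)
4 → fault, evict 2, frames (0 4)
1 → fault, evict 0, frames (4 1)
4 → hit
8 → fault, evict 4, frames (1 8)
Page faults: 8.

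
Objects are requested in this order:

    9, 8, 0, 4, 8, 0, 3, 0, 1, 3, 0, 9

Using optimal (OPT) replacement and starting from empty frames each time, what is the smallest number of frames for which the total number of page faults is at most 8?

f=1: 12 faults
f=2: 9 faults
f=3: 7 faults
f=4: 6 faults
f=5: 6 faults
f=6: 6 faults
Smallest f with faults ≤ 8 is 3.

3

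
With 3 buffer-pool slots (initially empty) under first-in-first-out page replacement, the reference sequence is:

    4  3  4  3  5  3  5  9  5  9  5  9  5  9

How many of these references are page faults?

4

4: miss, frames [4]
3: miss, frames [4, 3]
4: hit
3: hit
5: miss, frames [4, 3, 5]
3: hit
5: hit
9: miss, evict 4, frames [3, 5, 9]
5: hit
9: hit
5: hit
9: hit
5: hit
9: hit
Page faults: 4.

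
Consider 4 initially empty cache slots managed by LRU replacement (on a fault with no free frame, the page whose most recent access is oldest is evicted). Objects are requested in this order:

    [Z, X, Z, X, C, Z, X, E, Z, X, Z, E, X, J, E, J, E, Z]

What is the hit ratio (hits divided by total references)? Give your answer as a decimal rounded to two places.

0.72

Z: miss, frames {Z}
X: miss, frames {Z,X}
Z: hit
X: hit
C: miss, frames {Z,X,C}
Z: hit
X: hit
E: miss, frames {C,Z,X,E}
Z: hit
X: hit
Z: hit
E: hit
X: hit
J: miss, evict C, frames {Z,E,X,J}
E: hit
J: hit
E: hit
Z: hit
Hits: 13 of 18 references → 13/18 = 0.7222.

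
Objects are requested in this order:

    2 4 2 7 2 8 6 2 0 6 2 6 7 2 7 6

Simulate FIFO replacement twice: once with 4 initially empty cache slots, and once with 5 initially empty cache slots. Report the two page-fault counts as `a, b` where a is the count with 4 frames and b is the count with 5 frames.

4 frames: F F . F . F F F F . . . F . . . → 8 faults.
5 frames: F F . F . F F . F . F . . . . . → 7 faults.
7 < 8: adding a frame reduced faults, as is typical.

8, 7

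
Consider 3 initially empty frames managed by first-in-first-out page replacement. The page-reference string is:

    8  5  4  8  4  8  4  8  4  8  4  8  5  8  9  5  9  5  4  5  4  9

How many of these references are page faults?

4

8: fault, frames (8)
5: fault, frames (8 5)
4: fault, frames (8 5 4)
8: hit
4: hit
8: hit
4: hit
8: hit
4: hit
8: hit
4: hit
8: hit
5: hit
8: hit
9: fault, evict 8, frames (5 4 9)
5: hit
9: hit
5: hit
4: hit
5: hit
4: hit
9: hit
Page faults: 4.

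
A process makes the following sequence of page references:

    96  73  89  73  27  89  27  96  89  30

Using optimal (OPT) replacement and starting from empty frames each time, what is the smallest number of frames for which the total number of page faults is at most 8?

2

f=1: 10 faults
f=2: 6 faults
f=3: 5 faults
f=4: 5 faults
f=5: 5 faults
Smallest f with faults ≤ 8 is 2.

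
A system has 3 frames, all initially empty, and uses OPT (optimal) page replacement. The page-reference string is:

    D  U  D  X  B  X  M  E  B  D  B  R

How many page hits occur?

5

D: miss, frames [D]
U: miss, frames [D, U]
D: hit
X: miss, frames [D, U, X]
B: miss, evict U, frames [D, X, B]
X: hit
M: miss, evict X, frames [D, B, M]
E: miss, evict M, frames [D, B, E]
B: hit
D: hit
B: hit
R: miss, evict E, frames [D, B, R]
Hits: 5.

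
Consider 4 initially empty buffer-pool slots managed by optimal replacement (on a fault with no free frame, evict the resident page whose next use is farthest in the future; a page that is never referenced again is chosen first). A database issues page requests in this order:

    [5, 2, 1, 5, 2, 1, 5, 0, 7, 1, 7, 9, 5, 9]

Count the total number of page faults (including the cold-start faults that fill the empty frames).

5: miss, frames [5]
2: miss, frames [5, 2]
1: miss, frames [5, 2, 1]
5: hit
2: hit
1: hit
5: hit
0: miss, frames [5, 2, 1, 0]
7: miss, evict 0, frames [5, 2, 1, 7]
1: hit
7: hit
9: miss, evict 7, frames [5, 2, 1, 9]
5: hit
9: hit
Page faults: 6.

6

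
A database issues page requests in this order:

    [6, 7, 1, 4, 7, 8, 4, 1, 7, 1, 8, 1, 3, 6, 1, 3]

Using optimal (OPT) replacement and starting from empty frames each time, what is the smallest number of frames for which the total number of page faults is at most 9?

f=1: 16 faults
f=2: 11 faults
f=3: 8 faults
f=4: 7 faults
f=5: 6 faults
f=6: 6 faults
Smallest f with faults ≤ 9 is 3.

3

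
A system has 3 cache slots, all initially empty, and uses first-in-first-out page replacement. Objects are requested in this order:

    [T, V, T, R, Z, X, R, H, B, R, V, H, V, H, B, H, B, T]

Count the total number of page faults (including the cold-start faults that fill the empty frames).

T: miss, frames [T]
V: miss, frames [T, V]
T: hit
R: miss, frames [T, V, R]
Z: miss, evict T, frames [V, R, Z]
X: miss, evict V, frames [R, Z, X]
R: hit
H: miss, evict R, frames [Z, X, H]
B: miss, evict Z, frames [X, H, B]
R: miss, evict X, frames [H, B, R]
V: miss, evict H, frames [B, R, V]
H: miss, evict B, frames [R, V, H]
V: hit
H: hit
B: miss, evict R, frames [V, H, B]
H: hit
B: hit
T: miss, evict V, frames [H, B, T]
Page faults: 12.

12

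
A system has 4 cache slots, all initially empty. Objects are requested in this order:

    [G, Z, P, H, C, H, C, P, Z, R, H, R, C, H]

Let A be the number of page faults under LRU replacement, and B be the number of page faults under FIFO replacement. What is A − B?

2

Under LRU: F F F F F . . . . F F . F . → 8 faults.
Under FIFO: F F F F F . . . . F . . . . → 6 faults.
A − B = 8 − 6 = 2.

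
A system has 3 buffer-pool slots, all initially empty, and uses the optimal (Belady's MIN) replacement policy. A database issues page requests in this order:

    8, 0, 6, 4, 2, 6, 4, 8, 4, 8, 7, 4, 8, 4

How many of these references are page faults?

8 → miss, frames (8)
0 → miss, frames (8 0)
6 → miss, frames (8 0 6)
4 → miss, evict 0, frames (8 6 4)
2 → miss, evict 8, frames (6 4 2)
6 → hit
4 → hit
8 → miss, evict 2, frames (6 4 8)
4 → hit
8 → hit
7 → miss, evict 6, frames (4 8 7)
4 → hit
8 → hit
4 → hit
Page faults: 7.

7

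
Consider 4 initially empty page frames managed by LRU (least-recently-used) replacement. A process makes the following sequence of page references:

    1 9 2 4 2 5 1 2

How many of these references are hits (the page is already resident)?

2

1: fault, frames {1}
9: fault, frames {1,9}
2: fault, frames {1,9,2}
4: fault, frames {1,9,2,4}
2: hit
5: fault, evict 1, frames {9,4,2,5}
1: fault, evict 9, frames {4,2,5,1}
2: hit
Hits: 2.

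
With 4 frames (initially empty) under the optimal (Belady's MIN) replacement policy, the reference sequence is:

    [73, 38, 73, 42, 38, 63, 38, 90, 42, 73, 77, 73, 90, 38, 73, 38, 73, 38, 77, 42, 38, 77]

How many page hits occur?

73: fault, frames (73)
38: fault, frames (73 38)
73: hit
42: fault, frames (73 38 42)
38: hit
63: fault, frames (73 38 42 63)
38: hit
90: fault, evict 63, frames (73 38 42 90)
42: hit
73: hit
77: fault, evict 42, frames (73 38 90 77)
73: hit
90: hit
38: hit
73: hit
38: hit
73: hit
38: hit
77: hit
42: fault, evict 90, frames (73 38 77 42)
38: hit
77: hit
Hits: 15.

15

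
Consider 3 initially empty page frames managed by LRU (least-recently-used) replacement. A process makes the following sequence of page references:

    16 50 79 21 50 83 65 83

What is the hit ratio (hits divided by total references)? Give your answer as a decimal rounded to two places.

0.25

16 -> fault, frames [16]
50 -> fault, frames [16, 50]
79 -> fault, frames [16, 50, 79]
21 -> fault, evict 16, frames [50, 79, 21]
50 -> hit
83 -> fault, evict 79, frames [21, 50, 83]
65 -> fault, evict 21, frames [50, 83, 65]
83 -> hit
Hits: 2 of 8 references → 2/8 = 0.2500.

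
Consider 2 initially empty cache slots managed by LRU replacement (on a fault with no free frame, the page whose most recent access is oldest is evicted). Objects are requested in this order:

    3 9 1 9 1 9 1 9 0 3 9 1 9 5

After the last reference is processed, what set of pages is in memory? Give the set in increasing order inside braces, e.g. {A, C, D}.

3 → miss, frames {3}
9 → miss, frames {3,9}
1 → miss, evict 3, frames {9,1}
9 → hit
1 → hit
9 → hit
1 → hit
9 → hit
0 → miss, evict 1, frames {9,0}
3 → miss, evict 9, frames {0,3}
9 → miss, evict 0, frames {3,9}
1 → miss, evict 3, frames {9,1}
9 → hit
5 → miss, evict 1, frames {9,5}

{5, 9}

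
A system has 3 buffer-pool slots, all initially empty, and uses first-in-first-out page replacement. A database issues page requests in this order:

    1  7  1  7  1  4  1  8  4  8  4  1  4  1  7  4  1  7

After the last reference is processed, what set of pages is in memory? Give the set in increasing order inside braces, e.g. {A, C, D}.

{1, 4, 7}

1: fault, frames {1}
7: fault, frames {1,7}
1: hit
7: hit
1: hit
4: fault, frames {1,7,4}
1: hit
8: fault, evict 1, frames {7,4,8}
4: hit
8: hit
4: hit
1: fault, evict 7, frames {4,8,1}
4: hit
1: hit
7: fault, evict 4, frames {8,1,7}
4: fault, evict 8, frames {1,7,4}
1: hit
7: hit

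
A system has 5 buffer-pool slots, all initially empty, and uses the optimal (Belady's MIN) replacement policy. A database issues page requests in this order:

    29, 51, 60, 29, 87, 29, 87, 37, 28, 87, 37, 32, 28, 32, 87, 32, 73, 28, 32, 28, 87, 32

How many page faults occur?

29 -> miss, frames {29}
51 -> miss, frames {29,51}
60 -> miss, frames {29,51,60}
29 -> hit
87 -> miss, frames {29,51,60,87}
29 -> hit
87 -> hit
37 -> miss, frames {29,51,60,87,37}
28 -> miss, evict 60, frames {29,51,87,37,28}
87 -> hit
37 -> hit
32 -> miss, evict 37, frames {29,51,87,28,32}
28 -> hit
32 -> hit
87 -> hit
32 -> hit
73 -> miss, evict 51, frames {29,87,28,32,73}
28 -> hit
32 -> hit
28 -> hit
87 -> hit
32 -> hit
Page faults: 8.

8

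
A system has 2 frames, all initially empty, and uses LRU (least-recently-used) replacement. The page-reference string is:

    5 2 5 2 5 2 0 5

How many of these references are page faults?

5 -> fault, frames (5)
2 -> fault, frames (5 2)
5 -> hit
2 -> hit
5 -> hit
2 -> hit
0 -> fault, evict 5, frames (2 0)
5 -> fault, evict 2, frames (0 5)
Page faults: 4.

4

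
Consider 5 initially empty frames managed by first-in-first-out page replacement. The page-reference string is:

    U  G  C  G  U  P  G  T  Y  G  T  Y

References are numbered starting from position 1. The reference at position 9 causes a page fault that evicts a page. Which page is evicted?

pos 1: U → miss, frames (U)
pos 2: G → miss, frames (U G)
pos 3: C → miss, frames (U G C)
pos 4: G → hit
pos 5: U → hit
pos 6: P → miss, frames (U G C P)
pos 7: G → hit
pos 8: T → miss, frames (U G C P T)
pos 9: Y → miss, evict U, frames (G C P T Y)
At position 9, page U is evicted.

U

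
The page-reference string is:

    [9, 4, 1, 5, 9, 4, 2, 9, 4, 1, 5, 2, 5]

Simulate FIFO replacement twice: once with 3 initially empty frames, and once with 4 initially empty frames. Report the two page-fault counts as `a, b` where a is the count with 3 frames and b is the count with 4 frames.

3 frames: F F F F F F F . . F F . . → 9 faults.
4 frames: F F F F . . F F F F F F . → 10 faults.
10 > 9: adding a frame increased faults — Belady's anomaly.

9, 10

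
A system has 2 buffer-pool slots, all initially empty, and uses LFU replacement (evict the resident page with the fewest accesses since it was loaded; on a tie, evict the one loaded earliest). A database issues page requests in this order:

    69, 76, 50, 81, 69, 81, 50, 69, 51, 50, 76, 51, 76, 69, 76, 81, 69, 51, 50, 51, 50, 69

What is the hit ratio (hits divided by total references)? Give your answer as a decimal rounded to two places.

69 -> fault, frames [69]
76 -> fault, frames [69, 76]
50 -> fault, evict 69, frames [76, 50]
81 -> fault, evict 76, frames [50, 81]
69 -> fault, evict 50, frames [81, 69]
81 -> hit
50 -> fault, evict 69, frames [81, 50]
69 -> fault, evict 50, frames [81, 69]
51 -> fault, evict 69, frames [81, 51]
50 -> fault, evict 51, frames [81, 50]
76 -> fault, evict 50, frames [81, 76]
51 -> fault, evict 76, frames [81, 51]
76 -> fault, evict 51, frames [81, 76]
69 -> fault, evict 76, frames [81, 69]
76 -> fault, evict 69, frames [81, 76]
81 -> hit
69 -> fault, evict 76, frames [81, 69]
51 -> fault, evict 69, frames [81, 51]
50 -> fault, evict 51, frames [81, 50]
51 -> fault, evict 50, frames [81, 51]
50 -> fault, evict 51, frames [81, 50]
69 -> fault, evict 50, frames [81, 69]
Hits: 2 of 22 references → 2/22 = 0.0909.

0.09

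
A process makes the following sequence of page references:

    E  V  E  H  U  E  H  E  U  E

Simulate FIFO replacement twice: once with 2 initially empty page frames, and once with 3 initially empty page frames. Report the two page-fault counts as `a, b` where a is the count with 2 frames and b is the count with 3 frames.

8, 5

2 frames: F F . F F F F . F F → 8 faults.
3 frames: F F . F F F . . . . → 5 faults.
5 < 8: adding a frame reduced faults, as is typical.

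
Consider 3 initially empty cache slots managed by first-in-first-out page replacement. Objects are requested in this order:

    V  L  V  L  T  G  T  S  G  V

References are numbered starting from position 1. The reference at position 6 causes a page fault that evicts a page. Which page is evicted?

V

pos 1: V: fault, frames {V}
pos 2: L: fault, frames {V,L}
pos 3: V: hit
pos 4: L: hit
pos 5: T: fault, frames {V,L,T}
pos 6: G: fault, evict V, frames {L,T,G}
At position 6, page V is evicted.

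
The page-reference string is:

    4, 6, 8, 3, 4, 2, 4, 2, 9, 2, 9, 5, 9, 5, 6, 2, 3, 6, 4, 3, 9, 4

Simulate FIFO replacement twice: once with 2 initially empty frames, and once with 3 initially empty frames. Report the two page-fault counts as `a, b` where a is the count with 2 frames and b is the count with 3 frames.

2 frames: F F F F F F . . F . . F . . F F F F F F F F → 16 faults.
3 frames: F F F F F F . . F . . F . . F F F . F . F . → 13 faults.
13 < 16: adding a frame reduced faults, as is typical.

16, 13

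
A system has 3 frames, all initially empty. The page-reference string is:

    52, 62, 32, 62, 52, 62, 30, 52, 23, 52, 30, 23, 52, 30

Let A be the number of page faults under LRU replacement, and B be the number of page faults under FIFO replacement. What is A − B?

Under LRU: F F F . . . F . F . . . . . → 5 faults.
Under FIFO: F F F . . . F F F . . . . . → 6 faults.
A − B = 5 − 6 = -1.

-1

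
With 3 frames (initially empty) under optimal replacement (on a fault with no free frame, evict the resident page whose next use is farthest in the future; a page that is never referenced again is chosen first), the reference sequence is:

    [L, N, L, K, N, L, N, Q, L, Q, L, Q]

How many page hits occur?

L -> fault, frames {L}
N -> fault, frames {L,N}
L -> hit
K -> fault, frames {L,N,K}
N -> hit
L -> hit
N -> hit
Q -> fault, evict K, frames {L,N,Q}
L -> hit
Q -> hit
L -> hit
Q -> hit
Hits: 8.

8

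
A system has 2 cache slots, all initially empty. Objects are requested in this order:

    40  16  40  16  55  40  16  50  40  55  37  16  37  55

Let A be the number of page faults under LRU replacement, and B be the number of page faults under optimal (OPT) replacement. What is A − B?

Under LRU: F F . . F F F F F F F F . F → 11 faults.
Under OPT: F F . . F . F F . F F F . F → 9 faults.
A − B = 11 − 9 = 2.

2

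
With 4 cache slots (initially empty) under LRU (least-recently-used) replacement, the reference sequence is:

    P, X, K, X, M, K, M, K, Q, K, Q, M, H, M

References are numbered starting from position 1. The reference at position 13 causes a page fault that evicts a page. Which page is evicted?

pos 1: P: fault, frames [P]
pos 2: X: fault, frames [P, X]
pos 3: K: fault, frames [P, X, K]
pos 4: X: hit
pos 5: M: fault, frames [P, K, X, M]
pos 6: K: hit
pos 7: M: hit
pos 8: K: hit
pos 9: Q: fault, evict P, frames [X, M, K, Q]
pos 10: K: hit
pos 11: Q: hit
pos 12: M: hit
pos 13: H: fault, evict X, frames [K, Q, M, H]
At position 13, page X is evicted.

X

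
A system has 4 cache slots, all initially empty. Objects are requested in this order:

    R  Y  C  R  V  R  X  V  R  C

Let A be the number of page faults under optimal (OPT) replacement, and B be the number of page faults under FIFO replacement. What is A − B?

Under OPT: F F F . F . F . . . → 5 faults.
Under FIFO: F F F . F . F . F . → 6 faults.
A − B = 5 − 6 = -1.

-1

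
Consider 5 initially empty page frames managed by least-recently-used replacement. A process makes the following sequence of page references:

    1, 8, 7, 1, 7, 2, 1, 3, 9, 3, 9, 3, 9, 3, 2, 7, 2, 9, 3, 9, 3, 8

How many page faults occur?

7

1 → miss, frames (1)
8 → miss, frames (1 8)
7 → miss, frames (1 8 7)
1 → hit
7 → hit
2 → miss, frames (8 1 7 2)
1 → hit
3 → miss, frames (8 7 2 1 3)
9 → miss, evict 8, frames (7 2 1 3 9)
3 → hit
9 → hit
3 → hit
9 → hit
3 → hit
2 → hit
7 → hit
2 → hit
9 → hit
3 → hit
9 → hit
3 → hit
8 → miss, evict 1, frames (7 2 9 3 8)
Page faults: 7.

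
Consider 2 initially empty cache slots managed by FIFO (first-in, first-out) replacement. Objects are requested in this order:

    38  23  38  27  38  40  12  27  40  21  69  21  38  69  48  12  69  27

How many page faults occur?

15

38 → miss, frames [38]
23 → miss, frames [38, 23]
38 → hit
27 → miss, evict 38, frames [23, 27]
38 → miss, evict 23, frames [27, 38]
40 → miss, evict 27, frames [38, 40]
12 → miss, evict 38, frames [40, 12]
27 → miss, evict 40, frames [12, 27]
40 → miss, evict 12, frames [27, 40]
21 → miss, evict 27, frames [40, 21]
69 → miss, evict 40, frames [21, 69]
21 → hit
38 → miss, evict 21, frames [69, 38]
69 → hit
48 → miss, evict 69, frames [38, 48]
12 → miss, evict 38, frames [48, 12]
69 → miss, evict 48, frames [12, 69]
27 → miss, evict 12, frames [69, 27]
Page faults: 15.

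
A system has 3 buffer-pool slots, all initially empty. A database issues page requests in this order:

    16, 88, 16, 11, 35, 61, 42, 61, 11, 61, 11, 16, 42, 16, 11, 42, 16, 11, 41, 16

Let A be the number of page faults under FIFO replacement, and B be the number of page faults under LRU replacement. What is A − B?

Under FIFO: F F . F F F F . F . . F . . . . . . F . → 9 faults.
Under LRU: F F . F F F F . F . . F F . . . . . F . → 10 faults.
A − B = 9 − 10 = -1.

-1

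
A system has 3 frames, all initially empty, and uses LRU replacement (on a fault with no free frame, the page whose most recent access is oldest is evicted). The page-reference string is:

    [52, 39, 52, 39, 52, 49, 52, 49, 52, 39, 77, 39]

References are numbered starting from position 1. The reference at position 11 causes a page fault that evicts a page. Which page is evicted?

49

pos 1: 52: miss, frames {52}
pos 2: 39: miss, frames {52,39}
pos 3: 52: hit
pos 4: 39: hit
pos 5: 52: hit
pos 6: 49: miss, frames {39,52,49}
pos 7: 52: hit
pos 8: 49: hit
pos 9: 52: hit
pos 10: 39: hit
pos 11: 77: miss, evict 49, frames {52,39,77}
At position 11, page 49 is evicted.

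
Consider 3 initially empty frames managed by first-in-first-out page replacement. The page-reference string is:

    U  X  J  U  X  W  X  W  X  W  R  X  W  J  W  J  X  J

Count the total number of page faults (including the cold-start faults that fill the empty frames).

U -> miss, frames [U]
X -> miss, frames [U, X]
J -> miss, frames [U, X, J]
U -> hit
X -> hit
W -> miss, evict U, frames [X, J, W]
X -> hit
W -> hit
X -> hit
W -> hit
R -> miss, evict X, frames [J, W, R]
X -> miss, evict J, frames [W, R, X]
W -> hit
J -> miss, evict W, frames [R, X, J]
W -> miss, evict R, frames [X, J, W]
J -> hit
X -> hit
J -> hit
Page faults: 8.

8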